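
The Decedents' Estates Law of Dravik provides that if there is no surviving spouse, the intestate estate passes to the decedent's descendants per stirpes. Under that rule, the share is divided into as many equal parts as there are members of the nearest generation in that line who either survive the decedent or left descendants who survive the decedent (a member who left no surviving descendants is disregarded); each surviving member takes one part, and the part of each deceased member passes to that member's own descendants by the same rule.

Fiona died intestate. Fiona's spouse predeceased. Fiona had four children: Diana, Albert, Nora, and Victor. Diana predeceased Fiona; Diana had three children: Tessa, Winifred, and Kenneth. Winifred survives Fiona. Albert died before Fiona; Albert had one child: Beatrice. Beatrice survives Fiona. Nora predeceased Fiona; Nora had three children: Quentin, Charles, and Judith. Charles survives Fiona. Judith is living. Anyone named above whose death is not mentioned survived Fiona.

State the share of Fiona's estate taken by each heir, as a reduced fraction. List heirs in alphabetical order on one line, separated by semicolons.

Beatrice 1/4; Charles 1/12; Judith 1/12; Kenneth 1/12; Quentin 1/12; Tessa 1/12; Victor 1/4; Winifred 1/12

There is no surviving spouse, so the entire estate passes to Fiona's descendants per stirpes.
The estate is divided into 4 equal shares of 1/4 among Diana, Albert, Nora, Victor.
Diana predeceased; the 1/4 allotted to Diana's branch passes to Diana's issue by representation.
The 1/4 is divided into 3 equal shares of 1/12 among Tessa, Winifred, Kenneth.
Tessa is living and takes 1/12.
Winifred is living and takes 1/12.
Kenneth is living and takes 1/12.
Albert predeceased; the 1/4 allotted to Albert's branch passes to Albert's issue by representation.
Beatrice is the sole taker at this level and receives the full 1/4.
Nora predeceased; the 1/4 allotted to Nora's branch passes to Nora's issue by representation.
The 1/4 is divided into 3 equal shares of 1/12 among Quentin, Charles, Judith.
Quentin is living and takes 1/12.
Charles is living and takes 1/12.
Judith is living and takes 1/12.
Victor is living and takes 1/4.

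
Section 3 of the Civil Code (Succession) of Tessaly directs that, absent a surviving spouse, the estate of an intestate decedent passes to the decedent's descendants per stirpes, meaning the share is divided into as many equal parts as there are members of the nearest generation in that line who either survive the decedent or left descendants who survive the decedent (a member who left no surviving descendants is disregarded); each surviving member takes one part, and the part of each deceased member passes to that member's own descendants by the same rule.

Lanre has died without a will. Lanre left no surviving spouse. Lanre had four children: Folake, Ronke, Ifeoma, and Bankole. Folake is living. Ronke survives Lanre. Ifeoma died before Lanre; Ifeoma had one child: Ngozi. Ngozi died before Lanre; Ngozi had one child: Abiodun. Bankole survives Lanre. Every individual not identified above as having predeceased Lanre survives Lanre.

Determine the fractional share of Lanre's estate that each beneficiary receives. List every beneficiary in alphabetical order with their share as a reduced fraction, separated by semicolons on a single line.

Abiodun 1/4; Bankole 1/4; Folake 1/4; Ronke 1/4

There is no surviving spouse, so the entire estate passes to Lanre's descendants per stirpes.
The estate is divided into 4 equal shares of 1/4 among Folake, Ronke, Ifeoma, Bankole.
Folake is living and takes 1/4.
Ronke is living and takes 1/4.
Ifeoma predeceased; the 1/4 allotted to Ifeoma's branch passes to Ifeoma's issue by representation.
Ngozi's line is the sole branch at this level, so the full 1/4 passes to Ngozi's issue by representation.
Abiodun is the sole taker at this level and receives the full 1/4.
Bankole is living and takes 1/4.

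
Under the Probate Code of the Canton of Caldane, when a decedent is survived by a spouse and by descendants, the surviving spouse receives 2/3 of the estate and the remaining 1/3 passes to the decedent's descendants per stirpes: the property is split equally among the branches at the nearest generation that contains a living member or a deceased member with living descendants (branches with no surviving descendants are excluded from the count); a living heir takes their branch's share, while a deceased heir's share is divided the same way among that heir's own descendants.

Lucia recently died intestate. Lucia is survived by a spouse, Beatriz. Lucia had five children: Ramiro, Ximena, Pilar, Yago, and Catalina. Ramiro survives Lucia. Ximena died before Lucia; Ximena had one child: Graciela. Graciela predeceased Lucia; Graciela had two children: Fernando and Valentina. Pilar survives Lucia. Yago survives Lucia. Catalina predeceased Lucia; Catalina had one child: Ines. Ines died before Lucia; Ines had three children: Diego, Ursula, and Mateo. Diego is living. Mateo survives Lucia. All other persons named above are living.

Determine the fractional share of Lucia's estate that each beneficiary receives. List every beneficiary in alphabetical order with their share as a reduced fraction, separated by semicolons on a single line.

Beatriz, as surviving spouse, takes 2/3.
The remaining 1/3 passes to Lucia's descendants per stirpes.
The 1/3 is divided into 5 equal shares of 1/15 among Ramiro, Ximena, Pilar, Yago, Catalina.
Ramiro is living and takes 1/15.
Ximena predeceased; the 1/15 allotted to Ximena's branch passes to Ximena's issue by representation.
Graciela's line is the sole branch at this level, so the full 1/15 passes to Graciela's issue by representation.
The 1/15 is divided into 2 equal shares of 1/30 among Fernando, Valentina.
Fernando is living and takes 1/30.
Valentina is living and takes 1/30.
Pilar is living and takes 1/15.
Yago is living and takes 1/15.
Catalina predeceased; the 1/15 allotted to Catalina's branch passes to Catalina's issue by representation.
Ines's line is the sole branch at this level, so the full 1/15 passes to Ines's issue by representation.
The 1/15 is divided into 3 equal shares of 1/45 among Diego, Ursula, Mateo.
Diego is living and takes 1/45.
Ursula is living and takes 1/45.
Mateo is living and takes 1/45.

Beatriz 2/3; Diego 1/45; Fernando 1/30; Mateo 1/45; Pilar 1/15; Ramiro 1/15; Ursula 1/45; Valentina 1/30; Yago 1/15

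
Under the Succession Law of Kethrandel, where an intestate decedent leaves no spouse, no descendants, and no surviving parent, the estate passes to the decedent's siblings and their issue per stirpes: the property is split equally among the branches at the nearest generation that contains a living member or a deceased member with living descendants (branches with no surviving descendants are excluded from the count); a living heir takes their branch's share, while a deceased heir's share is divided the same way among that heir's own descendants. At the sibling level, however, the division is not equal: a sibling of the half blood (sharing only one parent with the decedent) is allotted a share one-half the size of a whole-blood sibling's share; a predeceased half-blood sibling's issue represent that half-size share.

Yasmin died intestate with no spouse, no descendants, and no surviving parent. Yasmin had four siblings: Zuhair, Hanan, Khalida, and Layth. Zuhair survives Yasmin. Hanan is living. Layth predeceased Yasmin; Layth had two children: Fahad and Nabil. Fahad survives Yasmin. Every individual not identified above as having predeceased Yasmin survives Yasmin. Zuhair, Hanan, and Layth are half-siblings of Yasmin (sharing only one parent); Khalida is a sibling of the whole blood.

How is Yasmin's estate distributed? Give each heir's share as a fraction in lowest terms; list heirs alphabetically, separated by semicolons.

No spouse, descendants, or parent survives, so the estate passes to Yasmin's siblings per stirpes.
Half-blood siblings count for one-half the weight of whole-blood siblings at the initial division.
Dividing 1 in proportion to weights (total weight 5/2): Zuhair (weight 1/2) → 1/5; Hanan (weight 1/2) → 1/5; Khalida (weight 1) → 2/5; Layth (weight 1/2) → 1/5.
Zuhair is living and takes 1/5.
Hanan is living and takes 1/5.
Khalida is living and takes 2/5.
Layth predeceased; the 1/5 allotted to Layth's branch passes to Layth's issue by representation.
The 1/5 is divided into 2 equal shares of 1/10 among Fahad, Nabil.
Fahad is living and takes 1/10.
Nabil is living and takes 1/10.

Fahad 1/10; Hanan 1/5; Khalida 2/5; Nabil 1/10; Zuhair 1/5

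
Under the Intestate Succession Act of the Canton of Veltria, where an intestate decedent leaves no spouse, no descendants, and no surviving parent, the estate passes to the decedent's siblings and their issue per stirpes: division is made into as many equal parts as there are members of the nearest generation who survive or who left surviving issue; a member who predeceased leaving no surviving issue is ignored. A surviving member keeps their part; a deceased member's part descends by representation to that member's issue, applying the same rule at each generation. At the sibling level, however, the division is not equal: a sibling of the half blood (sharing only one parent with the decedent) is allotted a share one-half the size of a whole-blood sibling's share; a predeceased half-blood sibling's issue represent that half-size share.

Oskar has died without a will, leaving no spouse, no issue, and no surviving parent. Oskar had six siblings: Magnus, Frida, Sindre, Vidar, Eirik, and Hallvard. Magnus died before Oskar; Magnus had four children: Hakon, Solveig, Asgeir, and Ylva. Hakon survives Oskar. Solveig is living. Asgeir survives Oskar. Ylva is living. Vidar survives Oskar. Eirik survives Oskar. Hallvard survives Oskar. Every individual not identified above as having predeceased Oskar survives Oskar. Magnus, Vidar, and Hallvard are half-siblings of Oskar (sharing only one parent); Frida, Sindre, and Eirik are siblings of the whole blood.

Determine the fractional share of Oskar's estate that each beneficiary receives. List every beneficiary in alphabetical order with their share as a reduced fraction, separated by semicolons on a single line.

No spouse, descendants, or parent survives, so the estate passes to Oskar's siblings per stirpes.
Half-blood siblings count for one-half the weight of whole-blood siblings at the initial division.
Dividing 1 in proportion to weights (total weight 9/2): Magnus (weight 1/2) → 1/9; Frida (weight 1) → 2/9; Sindre (weight 1) → 2/9; Vidar (weight 1/2) → 1/9; Eirik (weight 1) → 2/9; Hallvard (weight 1/2) → 1/9.
Magnus predeceased; the 1/9 allotted to Magnus's branch passes to Magnus's issue by representation.
The 1/9 is divided into 4 equal shares of 1/36 among Hakon, Solveig, Asgeir, Ylva.
Hakon is living and takes 1/36.
Solveig is living and takes 1/36.
Asgeir is living and takes 1/36.
Ylva is living and takes 1/36.
Frida is living and takes 2/9.
Sindre is living and takes 2/9.
Vidar is living and takes 1/9.
Eirik is living and takes 2/9.
Hallvard is living and takes 1/9.

Asgeir 1/36; Eirik 2/9; Frida 2/9; Hakon 1/36; Hallvard 1/9; Sindre 2/9; Solveig 1/36; Vidar 1/9; Ylva 1/36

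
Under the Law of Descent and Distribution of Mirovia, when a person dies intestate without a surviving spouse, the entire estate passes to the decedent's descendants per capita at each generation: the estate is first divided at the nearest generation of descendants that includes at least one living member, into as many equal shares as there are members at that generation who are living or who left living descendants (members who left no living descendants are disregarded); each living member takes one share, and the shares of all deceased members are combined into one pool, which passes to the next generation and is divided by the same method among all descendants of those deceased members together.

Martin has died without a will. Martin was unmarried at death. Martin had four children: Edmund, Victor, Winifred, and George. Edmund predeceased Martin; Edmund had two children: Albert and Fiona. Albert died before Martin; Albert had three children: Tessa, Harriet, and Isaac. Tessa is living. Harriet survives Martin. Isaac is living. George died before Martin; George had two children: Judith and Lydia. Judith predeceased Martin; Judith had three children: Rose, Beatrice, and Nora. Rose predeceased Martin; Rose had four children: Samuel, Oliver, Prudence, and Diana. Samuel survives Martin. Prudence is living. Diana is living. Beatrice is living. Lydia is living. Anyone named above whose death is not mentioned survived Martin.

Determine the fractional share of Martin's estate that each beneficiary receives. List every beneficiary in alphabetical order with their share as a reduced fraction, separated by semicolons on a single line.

There is no surviving spouse, so the entire estate passes to Martin's descendants per capita at each generation.
At generation 1 (Edmund, Victor, Winifred, George) there are 4 shares of (1)/4 = 1/4 each.
Living: Victor and Winifred — each takes 1/4.
Deceased: Edmund and George. Their combined 1/2 is pooled and carried to generation 2.
At generation 2 (Albert, Fiona, Judith, Lydia) there are 4 shares of (1/2)/4 = 1/8 each.
Living: Fiona and Lydia — each takes 1/8.
Deceased: Albert and Judith. Their combined 1/4 is pooled and carried to generation 3.
At generation 3 (Tessa, Harriet, Isaac, Rose, Beatrice, Nora) there are 6 shares of (1/4)/6 = 1/24 each.
Living: Tessa, Harriet, Isaac, Beatrice, and Nora — each takes 1/24.
Deceased: Rose. That 1/24 share is carried to generation 4.
At generation 4 (Samuel, Oliver, Prudence, Diana) there are 4 shares of (1/24)/4 = 1/96 each.
Living: Samuel, Oliver, Prudence, and Diana — each takes 1/96.

Beatrice 1/24; Diana 1/96; Fiona 1/8; Harriet 1/24; Isaac 1/24; Lydia 1/8; Nora 1/24; Oliver 1/96; Prudence 1/96; Samuel 1/96; Tessa 1/24; Victor 1/4; Winifred 1/4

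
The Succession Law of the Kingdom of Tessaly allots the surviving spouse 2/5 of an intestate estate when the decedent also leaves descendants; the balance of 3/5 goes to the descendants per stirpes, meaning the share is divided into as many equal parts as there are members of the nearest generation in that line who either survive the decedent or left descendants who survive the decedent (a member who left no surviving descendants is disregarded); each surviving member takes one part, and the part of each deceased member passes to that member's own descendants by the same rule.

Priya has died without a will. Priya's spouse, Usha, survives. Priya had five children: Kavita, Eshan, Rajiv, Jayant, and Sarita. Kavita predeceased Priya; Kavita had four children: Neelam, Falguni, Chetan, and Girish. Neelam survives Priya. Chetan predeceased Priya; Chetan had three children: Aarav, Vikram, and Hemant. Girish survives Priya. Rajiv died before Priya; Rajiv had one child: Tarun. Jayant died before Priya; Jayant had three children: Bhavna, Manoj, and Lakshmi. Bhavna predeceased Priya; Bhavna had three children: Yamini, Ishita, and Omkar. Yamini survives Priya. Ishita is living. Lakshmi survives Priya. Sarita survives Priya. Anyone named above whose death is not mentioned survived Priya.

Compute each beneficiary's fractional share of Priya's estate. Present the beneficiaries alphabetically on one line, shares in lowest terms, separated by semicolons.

Aarav 1/100; Eshan 3/25; Falguni 3/100; Girish 3/100; Hemant 1/100; Ishita 1/75; Lakshmi 1/25; Manoj 1/25; Neelam 3/100; Omkar 1/75; Sarita 3/25; Tarun 3/25; Usha 2/5; Vikram 1/100; Yamini 1/75

Usha, as surviving spouse, takes 2/5.
The remaining 3/5 passes to Priya's descendants per stirpes.
The 3/5 is divided into 5 equal shares of 3/25 among Kavita, Eshan, Rajiv, Jayant, Sarita.
Kavita predeceased; the 3/25 allotted to Kavita's branch passes to Kavita's issue by representation.
The 3/25 is divided into 4 equal shares of 3/100 among Neelam, Falguni, Chetan, Girish.
Neelam is living and takes 3/100.
Falguni is living and takes 3/100.
Chetan predeceased; the 3/100 allotted to Chetan's branch passes to Chetan's issue by representation.
The 3/100 is divided into 3 equal shares of 1/100 among Aarav, Vikram, Hemant.
Aarav is living and takes 1/100.
Vikram is living and takes 1/100.
Hemant is living and takes 1/100.
Girish is living and takes 3/100.
Eshan is living and takes 3/25.
Rajiv predeceased; the 3/25 allotted to Rajiv's branch passes to Rajiv's issue by representation.
Tarun is the sole taker at this level and receives the full 3/25.
Jayant predeceased; the 3/25 allotted to Jayant's branch passes to Jayant's issue by representation.
The 3/25 is divided into 3 equal shares of 1/25 among Bhavna, Manoj, Lakshmi.
Bhavna predeceased; the 1/25 allotted to Bhavna's branch passes to Bhavna's issue by representation.
The 1/25 is divided into 3 equal shares of 1/75 among Yamini, Ishita, Omkar.
Yamini is living and takes 1/75.
Ishita is living and takes 1/75.
Omkar is living and takes 1/75.
Manoj is living and takes 1/25.
Lakshmi is living and takes 1/25.
Sarita is living and takes 3/25.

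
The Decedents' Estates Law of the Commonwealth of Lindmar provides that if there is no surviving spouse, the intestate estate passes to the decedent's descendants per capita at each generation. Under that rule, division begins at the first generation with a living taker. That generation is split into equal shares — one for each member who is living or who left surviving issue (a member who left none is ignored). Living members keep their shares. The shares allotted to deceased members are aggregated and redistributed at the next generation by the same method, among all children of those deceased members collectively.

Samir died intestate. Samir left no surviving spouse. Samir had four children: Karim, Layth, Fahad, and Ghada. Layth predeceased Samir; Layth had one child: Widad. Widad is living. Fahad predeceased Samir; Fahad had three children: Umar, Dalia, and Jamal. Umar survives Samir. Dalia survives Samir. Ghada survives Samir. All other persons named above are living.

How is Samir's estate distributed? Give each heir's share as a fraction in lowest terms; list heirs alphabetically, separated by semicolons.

Dalia 1/8; Ghada 1/4; Jamal 1/8; Karim 1/4; Umar 1/8; Widad 1/8

There is no surviving spouse, so the entire estate passes to Samir's descendants per capita at each generation.
At generation 1 (Karim, Layth, Fahad, Ghada) there are 4 shares of (1)/4 = 1/4 each.
Living: Karim and Ghada — each takes 1/4.
Deceased: Layth and Fahad. Their combined 1/2 is pooled and carried to generation 2.
At generation 2 (Widad, Umar, Dalia, Jamal) there are 4 shares of (1/2)/4 = 1/8 each.
Living: Widad, Umar, Dalia, and Jamal — each takes 1/8.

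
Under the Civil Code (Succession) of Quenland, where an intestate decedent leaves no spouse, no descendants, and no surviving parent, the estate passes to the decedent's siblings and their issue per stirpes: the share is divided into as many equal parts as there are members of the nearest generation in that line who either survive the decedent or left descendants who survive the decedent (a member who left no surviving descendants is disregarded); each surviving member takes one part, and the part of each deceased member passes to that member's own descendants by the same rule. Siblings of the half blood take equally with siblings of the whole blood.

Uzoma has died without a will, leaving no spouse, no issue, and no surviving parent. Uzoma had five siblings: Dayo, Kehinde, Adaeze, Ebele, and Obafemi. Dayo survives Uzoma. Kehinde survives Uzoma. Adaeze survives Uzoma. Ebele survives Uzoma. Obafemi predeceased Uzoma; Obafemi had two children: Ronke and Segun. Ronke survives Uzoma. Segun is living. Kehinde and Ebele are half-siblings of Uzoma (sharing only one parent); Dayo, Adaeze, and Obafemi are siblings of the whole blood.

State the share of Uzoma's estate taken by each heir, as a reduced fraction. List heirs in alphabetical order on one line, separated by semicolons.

No spouse, descendants, or parent survives, so the estate passes to Uzoma's siblings per stirpes.
Half-blood and whole-blood siblings take equally under the stated rule.
The estate is divided into 5 equal shares of 1/5 among Dayo, Kehinde, Adaeze, Ebele, Obafemi.
Dayo is living and takes 1/5.
Kehinde is living and takes 1/5.
Adaeze is living and takes 1/5.
Ebele is living and takes 1/5.
Obafemi predeceased; the 1/5 allotted to Obafemi's branch passes to Obafemi's issue by representation.
The 1/5 is divided into 2 equal shares of 1/10 among Ronke, Segun.
Ronke is living and takes 1/10.
Segun is living and takes 1/10.

Adaeze 1/5; Dayo 1/5; Ebele 1/5; Kehinde 1/5; Ronke 1/10; Segun 1/10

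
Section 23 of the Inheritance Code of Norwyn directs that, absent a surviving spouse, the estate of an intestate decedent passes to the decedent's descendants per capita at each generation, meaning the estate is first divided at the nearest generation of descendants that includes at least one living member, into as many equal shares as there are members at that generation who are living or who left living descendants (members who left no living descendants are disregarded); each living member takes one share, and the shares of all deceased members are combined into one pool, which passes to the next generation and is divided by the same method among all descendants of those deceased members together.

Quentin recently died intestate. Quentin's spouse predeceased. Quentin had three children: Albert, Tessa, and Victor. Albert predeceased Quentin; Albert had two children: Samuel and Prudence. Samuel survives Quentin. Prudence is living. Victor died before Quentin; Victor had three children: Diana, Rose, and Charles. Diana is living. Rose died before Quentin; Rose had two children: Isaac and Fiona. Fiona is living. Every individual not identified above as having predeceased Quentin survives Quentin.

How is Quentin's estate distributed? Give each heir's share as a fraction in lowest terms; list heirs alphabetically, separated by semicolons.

There is no surviving spouse, so the entire estate passes to Quentin's descendants per capita at each generation.
At generation 1 (Albert, Tessa, Victor) there are 3 shares of (1)/3 = 1/3 each.
Living: Tessa — each takes 1/3.
Deceased: Albert and Victor. Their combined 2/3 is pooled and carried to generation 2.
At generation 2 (Samuel, Prudence, Diana, Rose, Charles) there are 5 shares of (2/3)/5 = 2/15 each.
Living: Samuel, Prudence, Diana, and Charles — each takes 2/15.
Deceased: Rose. That 2/15 share is carried to generation 3.
At generation 3 (Isaac, Fiona) there are 2 shares of (2/15)/2 = 1/15 each.
Living: Isaac and Fiona — each takes 1/15.

Charles 2/15; Diana 2/15; Fiona 1/15; Isaac 1/15; Prudence 2/15; Samuel 2/15; Tessa 1/3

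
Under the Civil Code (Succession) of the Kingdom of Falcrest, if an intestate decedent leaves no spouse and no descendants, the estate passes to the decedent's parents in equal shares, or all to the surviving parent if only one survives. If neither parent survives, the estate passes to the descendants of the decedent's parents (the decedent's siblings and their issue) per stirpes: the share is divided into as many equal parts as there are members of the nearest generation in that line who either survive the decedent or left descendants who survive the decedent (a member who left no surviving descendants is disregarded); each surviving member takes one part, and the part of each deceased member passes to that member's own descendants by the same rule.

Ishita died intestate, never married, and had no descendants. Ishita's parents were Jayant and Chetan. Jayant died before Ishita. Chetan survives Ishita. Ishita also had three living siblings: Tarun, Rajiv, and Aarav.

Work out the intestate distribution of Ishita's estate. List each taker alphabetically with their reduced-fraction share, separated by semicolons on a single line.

Only one parent, Chetan, survives, so Chetan takes the entire estate. The siblings take nothing because a surviving parent has priority.

Chetan 1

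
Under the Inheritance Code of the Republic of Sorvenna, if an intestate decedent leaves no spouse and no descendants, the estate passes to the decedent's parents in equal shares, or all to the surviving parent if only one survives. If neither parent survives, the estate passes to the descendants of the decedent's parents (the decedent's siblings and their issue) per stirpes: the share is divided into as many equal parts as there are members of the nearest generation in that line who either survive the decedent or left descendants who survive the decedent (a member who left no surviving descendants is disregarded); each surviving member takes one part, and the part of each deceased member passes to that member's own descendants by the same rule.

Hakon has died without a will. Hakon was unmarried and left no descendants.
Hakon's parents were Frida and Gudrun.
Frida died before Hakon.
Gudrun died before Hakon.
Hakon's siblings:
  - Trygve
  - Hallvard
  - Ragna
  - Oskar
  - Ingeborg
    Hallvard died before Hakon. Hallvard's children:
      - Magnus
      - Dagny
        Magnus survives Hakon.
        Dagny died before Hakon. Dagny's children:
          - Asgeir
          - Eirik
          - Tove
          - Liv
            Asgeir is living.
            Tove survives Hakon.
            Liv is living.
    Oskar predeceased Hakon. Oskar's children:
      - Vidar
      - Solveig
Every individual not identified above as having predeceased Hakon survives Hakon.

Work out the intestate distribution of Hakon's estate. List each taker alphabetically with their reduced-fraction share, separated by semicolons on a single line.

Neither parent survives and there are no descendants, so the estate passes to Hakon's siblings and their issue per stirpes.
The estate is divided into 5 equal shares of 1/5 among Trygve, Hallvard, Ragna, Oskar, Ingeborg.
Trygve is living and takes 1/5.
Hallvard predeceased; the 1/5 allotted to Hallvard's branch passes to Hallvard's issue by representation.
The 1/5 is divided into 2 equal shares of 1/10 among Magnus, Dagny.
Magnus is living and takes 1/10.
Dagny predeceased; the 1/10 allotted to Dagny's branch passes to Dagny's issue by representation.
The 1/10 is divided into 4 equal shares of 1/40 among Asgeir, Eirik, Tove, Liv.
Asgeir is living and takes 1/40.
Eirik is living and takes 1/40.
Tove is living and takes 1/40.
Liv is living and takes 1/40.
Ragna is living and takes 1/5.
Oskar predeceased; the 1/5 allotted to Oskar's branch passes to Oskar's issue by representation.
The 1/5 is divided into 2 equal shares of 1/10 among Vidar, Solveig.
Vidar is living and takes 1/10.
Solveig is living and takes 1/10.
Ingeborg is living and takes 1/5.

Asgeir 1/40; Eirik 1/40; Ingeborg 1/5; Liv 1/40; Magnus 1/10; Ragna 1/5; Solveig 1/10; Tove 1/40; Trygve 1/5; Vidar 1/10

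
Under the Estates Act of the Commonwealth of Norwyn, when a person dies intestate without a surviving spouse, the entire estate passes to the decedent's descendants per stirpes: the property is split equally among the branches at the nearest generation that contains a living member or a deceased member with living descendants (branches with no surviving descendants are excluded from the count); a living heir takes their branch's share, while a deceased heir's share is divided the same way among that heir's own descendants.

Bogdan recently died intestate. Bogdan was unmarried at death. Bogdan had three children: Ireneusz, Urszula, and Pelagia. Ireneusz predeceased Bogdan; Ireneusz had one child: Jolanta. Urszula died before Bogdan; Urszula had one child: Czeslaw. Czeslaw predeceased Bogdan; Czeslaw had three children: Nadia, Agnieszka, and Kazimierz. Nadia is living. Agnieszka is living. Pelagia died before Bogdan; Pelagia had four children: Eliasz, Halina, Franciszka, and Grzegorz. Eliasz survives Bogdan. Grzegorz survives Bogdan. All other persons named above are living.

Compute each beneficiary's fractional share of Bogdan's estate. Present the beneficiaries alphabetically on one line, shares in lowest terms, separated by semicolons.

Agnieszka 1/9; Eliasz 1/12; Franciszka 1/12; Grzegorz 1/12; Halina 1/12; Jolanta 1/3; Kazimierz 1/9; Nadia 1/9

There is no surviving spouse, so the entire estate passes to Bogdan's descendants per stirpes.
The estate is divided into 3 equal shares of 1/3 among Ireneusz, Urszula, Pelagia.
Ireneusz predeceased; the 1/3 allotted to Ireneusz's branch passes to Ireneusz's issue by representation.
Jolanta is the sole taker at this level and receives the full 1/3.
Urszula predeceased; the 1/3 allotted to Urszula's branch passes to Urszula's issue by representation.
Czeslaw's line is the sole branch at this level, so the full 1/3 passes to Czeslaw's issue by representation.
The 1/3 is divided into 3 equal shares of 1/9 among Nadia, Agnieszka, Kazimierz.
Nadia is living and takes 1/9.
Agnieszka is living and takes 1/9.
Kazimierz is living and takes 1/9.
Pelagia predeceased; the 1/3 allotted to Pelagia's branch passes to Pelagia's issue by representation.
The 1/3 is divided into 4 equal shares of 1/12 among Eliasz, Halina, Franciszka, Grzegorz.
Eliasz is living and takes 1/12.
Halina is living and takes 1/12.
Franciszka is living and takes 1/12.
Grzegorz is living and takes 1/12.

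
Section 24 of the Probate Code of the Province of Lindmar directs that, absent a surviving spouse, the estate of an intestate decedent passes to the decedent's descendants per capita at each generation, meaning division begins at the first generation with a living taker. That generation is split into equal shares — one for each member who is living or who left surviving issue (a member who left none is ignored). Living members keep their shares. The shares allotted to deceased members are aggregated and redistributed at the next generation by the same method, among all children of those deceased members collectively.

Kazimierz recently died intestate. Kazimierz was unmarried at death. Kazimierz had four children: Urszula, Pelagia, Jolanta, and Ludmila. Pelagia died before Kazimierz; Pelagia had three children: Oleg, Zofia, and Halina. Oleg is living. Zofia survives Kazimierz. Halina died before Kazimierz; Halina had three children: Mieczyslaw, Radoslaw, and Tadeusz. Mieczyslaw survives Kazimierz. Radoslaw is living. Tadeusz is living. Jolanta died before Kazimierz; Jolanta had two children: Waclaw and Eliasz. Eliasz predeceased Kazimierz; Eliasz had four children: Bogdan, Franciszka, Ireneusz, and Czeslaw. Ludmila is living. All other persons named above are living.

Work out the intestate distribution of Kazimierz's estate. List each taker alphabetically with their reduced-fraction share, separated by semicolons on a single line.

Bogdan 1/35; Czeslaw 1/35; Franciszka 1/35; Ireneusz 1/35; Ludmila 1/4; Mieczyslaw 1/35; Oleg 1/10; Radoslaw 1/35; Tadeusz 1/35; Urszula 1/4; Waclaw 1/10; Zofia 1/10

There is no surviving spouse, so the entire estate passes to Kazimierz's descendants per capita at each generation.
At generation 1 (Urszula, Pelagia, Jolanta, Ludmila) there are 4 shares of (1)/4 = 1/4 each.
Living: Urszula and Ludmila — each takes 1/4.
Deceased: Pelagia and Jolanta. Their combined 1/2 is pooled and carried to generation 2.
At generation 2 (Oleg, Zofia, Halina, Waclaw, Eliasz) there are 5 shares of (1/2)/5 = 1/10 each.
Living: Oleg, Zofia, and Waclaw — each takes 1/10.
Deceased: Halina and Eliasz. Their combined 1/5 is pooled and carried to generation 3.
At generation 3 (Mieczyslaw, Radoslaw, Tadeusz, Bogdan, Franciszka, Ireneusz, Czeslaw) there are 7 shares of (1/5)/7 = 1/35 each.
Living: Mieczyslaw, Radoslaw, Tadeusz, Bogdan, Franciszka, Ireneusz, and Czeslaw — each takes 1/35.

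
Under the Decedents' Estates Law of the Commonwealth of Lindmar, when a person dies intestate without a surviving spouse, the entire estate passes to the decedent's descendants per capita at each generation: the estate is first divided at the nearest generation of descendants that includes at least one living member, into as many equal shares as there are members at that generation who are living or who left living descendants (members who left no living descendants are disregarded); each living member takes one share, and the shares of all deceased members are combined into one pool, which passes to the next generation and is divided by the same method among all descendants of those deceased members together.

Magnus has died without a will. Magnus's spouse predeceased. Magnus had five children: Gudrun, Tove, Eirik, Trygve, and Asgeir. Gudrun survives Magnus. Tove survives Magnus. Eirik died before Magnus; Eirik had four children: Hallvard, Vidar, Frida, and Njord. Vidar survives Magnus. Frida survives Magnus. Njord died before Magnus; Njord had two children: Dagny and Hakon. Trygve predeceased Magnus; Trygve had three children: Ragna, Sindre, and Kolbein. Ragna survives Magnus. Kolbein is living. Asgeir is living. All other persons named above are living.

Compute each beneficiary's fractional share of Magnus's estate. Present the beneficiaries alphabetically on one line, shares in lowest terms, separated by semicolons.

Asgeir 1/5; Dagny 1/35; Frida 2/35; Gudrun 1/5; Hakon 1/35; Hallvard 2/35; Kolbein 2/35; Ragna 2/35; Sindre 2/35; Tove 1/5; Vidar 2/35

There is no surviving spouse, so the entire estate passes to Magnus's descendants per capita at each generation.
At generation 1 (Gudrun, Tove, Eirik, Trygve, Asgeir) there are 5 shares of (1)/5 = 1/5 each.
Living: Gudrun, Tove, and Asgeir — each takes 1/5.
Deceased: Eirik and Trygve. Their combined 2/5 is pooled and carried to generation 2.
At generation 2 (Hallvard, Vidar, Frida, Njord, Ragna, Sindre, Kolbein) there are 7 shares of (2/5)/7 = 2/35 each.
Living: Hallvard, Vidar, Frida, Ragna, Sindre, and Kolbein — each takes 2/35.
Deceased: Njord. That 2/35 share is carried to generation 3.
At generation 3 (Dagny, Hakon) there are 2 shares of (2/35)/2 = 1/35 each.
Living: Dagny and Hakon — each takes 1/35.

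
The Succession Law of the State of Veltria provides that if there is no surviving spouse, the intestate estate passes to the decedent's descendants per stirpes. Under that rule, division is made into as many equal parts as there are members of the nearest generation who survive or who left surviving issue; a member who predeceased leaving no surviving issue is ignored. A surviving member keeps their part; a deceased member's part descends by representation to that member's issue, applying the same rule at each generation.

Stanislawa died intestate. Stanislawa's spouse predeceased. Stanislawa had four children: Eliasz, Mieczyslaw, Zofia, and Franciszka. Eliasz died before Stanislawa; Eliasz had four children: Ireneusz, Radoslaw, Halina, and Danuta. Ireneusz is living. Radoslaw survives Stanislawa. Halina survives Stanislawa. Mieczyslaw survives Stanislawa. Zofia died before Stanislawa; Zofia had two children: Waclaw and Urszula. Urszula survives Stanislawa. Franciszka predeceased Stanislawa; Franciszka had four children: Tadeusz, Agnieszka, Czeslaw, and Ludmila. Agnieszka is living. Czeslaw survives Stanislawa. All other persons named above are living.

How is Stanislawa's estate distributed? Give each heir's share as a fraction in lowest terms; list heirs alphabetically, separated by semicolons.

Agnieszka 1/16; Czeslaw 1/16; Danuta 1/16; Halina 1/16; Ireneusz 1/16; Ludmila 1/16; Mieczyslaw 1/4; Radoslaw 1/16; Tadeusz 1/16; Urszula 1/8; Waclaw 1/8

There is no surviving spouse, so the entire estate passes to Stanislawa's descendants per stirpes.
The estate is divided into 4 equal shares of 1/4 among Eliasz, Mieczyslaw, Zofia, Franciszka.
Eliasz predeceased; the 1/4 allotted to Eliasz's branch passes to Eliasz's issue by representation.
The 1/4 is divided into 4 equal shares of 1/16 among Ireneusz, Radoslaw, Halina, Danuta.
Ireneusz is living and takes 1/16.
Radoslaw is living and takes 1/16.
Halina is living and takes 1/16.
Danuta is living and takes 1/16.
Mieczyslaw is living and takes 1/4.
Zofia predeceased; the 1/4 allotted to Zofia's branch passes to Zofia's issue by representation.
The 1/4 is divided into 2 equal shares of 1/8 among Waclaw, Urszula.
Waclaw is living and takes 1/8.
Urszula is living and takes 1/8.
Franciszka predeceased; the 1/4 allotted to Franciszka's branch passes to Franciszka's issue by representation.
The 1/4 is divided into 4 equal shares of 1/16 among Tadeusz, Agnieszka, Czeslaw, Ludmila.
Tadeusz is living and takes 1/16.
Agnieszka is living and takes 1/16.
Czeslaw is living and takes 1/16.
Ludmila is living and takes 1/16.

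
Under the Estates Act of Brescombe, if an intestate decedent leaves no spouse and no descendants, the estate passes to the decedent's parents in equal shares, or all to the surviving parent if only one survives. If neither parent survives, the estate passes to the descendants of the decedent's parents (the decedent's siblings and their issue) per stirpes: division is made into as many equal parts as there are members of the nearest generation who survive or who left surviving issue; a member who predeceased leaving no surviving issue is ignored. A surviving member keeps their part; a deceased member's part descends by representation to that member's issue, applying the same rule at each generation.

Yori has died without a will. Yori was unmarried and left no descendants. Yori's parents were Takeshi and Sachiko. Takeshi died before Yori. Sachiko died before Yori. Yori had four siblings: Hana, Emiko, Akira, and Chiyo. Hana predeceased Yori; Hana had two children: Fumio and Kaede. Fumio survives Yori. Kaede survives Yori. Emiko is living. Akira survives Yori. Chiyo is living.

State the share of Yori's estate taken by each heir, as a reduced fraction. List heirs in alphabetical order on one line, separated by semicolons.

Neither parent survives and there are no descendants, so the estate passes to Yori's siblings and their issue per stirpes.
The estate is divided into 4 equal shares of 1/4 among Hana, Emiko, Akira, Chiyo.
Hana predeceased; the 1/4 allotted to Hana's branch passes to Hana's issue by representation.
The 1/4 is divided into 2 equal shares of 1/8 among Fumio, Kaede.
Fumio is living and takes 1/8.
Kaede is living and takes 1/8.
Emiko is living and takes 1/4.
Akira is living and takes 1/4.
Chiyo is living and takes 1/4.

Akira 1/4; Chiyo 1/4; Emiko 1/4; Fumio 1/8; Kaede 1/8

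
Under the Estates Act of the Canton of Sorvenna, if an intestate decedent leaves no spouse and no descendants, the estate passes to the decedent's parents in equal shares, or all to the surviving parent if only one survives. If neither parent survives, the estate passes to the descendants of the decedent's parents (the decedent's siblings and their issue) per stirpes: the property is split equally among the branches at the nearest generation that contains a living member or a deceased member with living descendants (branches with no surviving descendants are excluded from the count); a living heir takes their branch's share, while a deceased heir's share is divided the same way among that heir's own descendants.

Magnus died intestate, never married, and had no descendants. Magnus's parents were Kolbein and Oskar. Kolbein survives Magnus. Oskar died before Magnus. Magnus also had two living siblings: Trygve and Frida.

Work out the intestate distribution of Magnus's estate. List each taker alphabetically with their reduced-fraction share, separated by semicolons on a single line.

Only one parent, Kolbein, survives, so Kolbein takes the entire estate. The siblings take nothing because a surviving parent has priority.

Kolbein 1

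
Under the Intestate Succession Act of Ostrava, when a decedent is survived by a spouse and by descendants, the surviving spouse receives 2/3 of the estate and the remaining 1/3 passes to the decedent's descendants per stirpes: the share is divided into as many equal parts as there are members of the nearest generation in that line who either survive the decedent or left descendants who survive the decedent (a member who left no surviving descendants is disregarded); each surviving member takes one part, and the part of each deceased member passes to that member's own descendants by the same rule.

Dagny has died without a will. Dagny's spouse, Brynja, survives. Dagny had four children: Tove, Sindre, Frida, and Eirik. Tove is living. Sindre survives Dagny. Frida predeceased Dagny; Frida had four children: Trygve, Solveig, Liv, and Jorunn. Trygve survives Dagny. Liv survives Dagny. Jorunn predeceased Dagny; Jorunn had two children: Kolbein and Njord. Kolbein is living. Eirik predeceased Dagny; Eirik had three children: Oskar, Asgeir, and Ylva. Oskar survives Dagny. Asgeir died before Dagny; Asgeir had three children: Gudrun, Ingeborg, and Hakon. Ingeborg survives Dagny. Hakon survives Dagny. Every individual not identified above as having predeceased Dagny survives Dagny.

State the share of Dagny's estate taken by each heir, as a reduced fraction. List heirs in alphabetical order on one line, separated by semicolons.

Brynja, as surviving spouse, takes 2/3.
The remaining 1/3 passes to Dagny's descendants per stirpes.
The 1/3 is divided into 4 equal shares of 1/12 among Tove, Sindre, Frida, Eirik.
Tove is living and takes 1/12.
Sindre is living and takes 1/12.
Frida predeceased; the 1/12 allotted to Frida's branch passes to Frida's issue by representation.
The 1/12 is divided into 4 equal shares of 1/48 among Trygve, Solveig, Liv, Jorunn.
Trygve is living and takes 1/48.
Solveig is living and takes 1/48.
Liv is living and takes 1/48.
Jorunn predeceased; the 1/48 allotted to Jorunn's branch passes to Jorunn's issue by representation.
The 1/48 is divided into 2 equal shares of 1/96 among Kolbein, Njord.
Kolbein is living and takes 1/96.
Njord is living and takes 1/96.
Eirik predeceased; the 1/12 allotted to Eirik's branch passes to Eirik's issue by representation.
The 1/12 is divided into 3 equal shares of 1/36 among Oskar, Asgeir, Ylva.
Oskar is living and takes 1/36.
Asgeir predeceased; the 1/36 allotted to Asgeir's branch passes to Asgeir's issue by representation.
The 1/36 is divided into 3 equal shares of 1/108 among Gudrun, Ingeborg, Hakon.
Gudrun is living and takes 1/108.
Ingeborg is living and takes 1/108.
Hakon is living and takes 1/108.
Ylva is living and takes 1/36.

Brynja 2/3; Gudrun 1/108; Hakon 1/108; Ingeborg 1/108; Kolbein 1/96; Liv 1/48; Njord 1/96; Oskar 1/36; Sindre 1/12; Solveig 1/48; Tove 1/12; Trygve 1/48; Ylva 1/36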